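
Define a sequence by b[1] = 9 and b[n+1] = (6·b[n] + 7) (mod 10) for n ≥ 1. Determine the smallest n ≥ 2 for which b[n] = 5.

Computing terms: b[1] = 9; b[2] = 1; b[3] = 3; b[4] = 5; b[5] = 7; b[6] = 9.
Since b[6] = b[1] = 9, the sequence is periodic with period 5.
The value 5 first appears (with n ≥ 2) at b[4].

4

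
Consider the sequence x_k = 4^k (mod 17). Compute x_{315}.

13

We have x_0 = 1, x_1 = 4, x_2 = 16, x_3 = 13, x_4 = 1.
Since x_4 = x_0 = 1, the sequence is periodic with period 4.
So x_{315} = x_{0 + ((315-0) mod 4)} = x_3 = 13.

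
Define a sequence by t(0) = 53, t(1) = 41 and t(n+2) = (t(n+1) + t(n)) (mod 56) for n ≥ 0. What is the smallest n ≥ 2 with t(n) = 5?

Listing terms: t(0) = 53, t(1) = 41, t(2) = 38, t(3) = 23, t(4) = 5, t(5) = 28, t(6) = 33, t(7) = 5, t(8) = 38, t(9) = 43, t(10) = 25, t(11) = 12, t(12) = 37, t(13) = 49, t(14) = 30, t(15) = 23, t(16) = 53, t(17) = 20, t(18) = 17, t(19) = 37, t(20) = 54, t(21) = 35, t(22) = 33, t(23) = 12, t(24) = 45, t(25) = 1, t(26) = 46, t(27) = 47, t(28) = 37, t(29) = 28, t(30) = 9, t(31) = 37, t(32) = 46, t(33) = 27, t(34) = 17, t(35) = 44, t(36) = 5, t(37) = 49, t(38) = 54, t(39) = 47, t(40) = 45, t(41) = 36, t(42) = 25, t(43) = 5, t(44) = 30, t(45) = 35, t(46) = 9, t(47) = 44, t(48) = 53, t(49) = 41.
Since (t(48), t(49)) = (t(0), t(1)) = (53, 41) (two consecutive terms determine the rest), the sequence is periodic with period 48.
The value 5 first appears (with n ≥ 2) at t(4).

4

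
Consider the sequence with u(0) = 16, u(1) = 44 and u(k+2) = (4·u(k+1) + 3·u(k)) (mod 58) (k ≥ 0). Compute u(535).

42

Listing terms: u(0) = 16,  u(1) = 44,  u(2) = 50,  u(3) = 42,  u(4) = 28,  u(5) = 6,  u(6) = 50,  u(7) = 44,  u(8) = 36,  u(9) = 44,  u(10) = 52,  u(11) = 50,  u(12) = 8,  u(13) = 8,  u(14) = 56,  u(15) = 16,  u(16) = 0,  u(17) = 48,  u(18) = 18,  u(19) = 42,  u(20) = 48,  u(21) = 28,  u(22) = 24,  u(23) = 6,  u(24) = 38,  u(25) = 54,  u(26) = 40,  u(27) = 32,  u(28) = 16,  u(29) = 44.
Since (u(28), u(29)) = (u(0), u(1)) = (16, 44) (two consecutive terms determine the rest), the sequence is periodic with period 28.
(535 - 0) mod 28 = 3, so u(535) = u(3) = 42.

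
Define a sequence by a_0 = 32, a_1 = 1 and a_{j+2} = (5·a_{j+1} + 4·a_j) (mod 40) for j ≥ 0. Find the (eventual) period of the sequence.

4

Listing terms: a_0 = 32; a_1 = 1; a_2 = 13; a_3 = 29; a_4 = 37; a_5 = 21; a_6 = 13; a_7 = 29.
Since (a_6, a_7) = (a_2, a_3) = (13, 29) (two consecutive terms determine the rest), the sequence is eventually periodic: after a pre-period of length 2 it cycles with period 4.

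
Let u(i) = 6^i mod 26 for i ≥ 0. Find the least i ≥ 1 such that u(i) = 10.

u(0) = 1, u(1) = 6, u(2) = 10, u(3) = 8, u(4) = 22, u(5) = 2, u(6) = 12, u(7) = 20, u(8) = 16, u(9) = 18, u(10) = 4, u(11) = 24, u(12) = 14, u(13) = 6.
Since u(13) = u(1) = 6, the sequence is eventually periodic: after a pre-period of length 1 it cycles with period 12.
The value 10 first appears (with i ≥ 1) at u(2).

2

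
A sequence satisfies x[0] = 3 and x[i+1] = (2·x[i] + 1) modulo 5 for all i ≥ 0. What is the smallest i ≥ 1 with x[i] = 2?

We have x[0] = 3; x[1] = 2; x[2] = 0; x[3] = 1; x[4] = 3.
Since x[4] = x[0] = 3, the sequence is periodic with period 4.
The value 2 first appears (with i ≥ 1) at x[1].

1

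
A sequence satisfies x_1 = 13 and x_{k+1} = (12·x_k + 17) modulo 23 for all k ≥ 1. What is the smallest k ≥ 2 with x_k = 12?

x_1 = 13,  x_2 = 12,  x_3 = 0,  x_4 = 17,  x_5 = 14,  x_6 = 1,  x_7 = 6,  x_8 = 20,  x_9 = 4,  x_{10} = 19,  x_{11} = 15,  x_{12} = 13.
The sequence repeats with period 11.
The value 12 first appears (with k ≥ 2) at x_2.

2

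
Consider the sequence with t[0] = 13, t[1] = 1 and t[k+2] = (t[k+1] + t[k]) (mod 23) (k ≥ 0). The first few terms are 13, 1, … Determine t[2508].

Listing terms: t[0] = 13, t[1] = 1, t[2] = 14, t[3] = 15, t[4] = 6, t[5] = 21, t[6] = 4, t[7] = 2, t[8] = 6, t[9] = 8, t[10] = 14, t[11] = 22, t[12] = 13, t[13] = 12, t[14] = 2, t[15] = 14, t[16] = 16, t[17] = 7, t[18] = 0, t[19] = 7, t[20] = 7, t[21] = 14, t[22] = 21, t[23] = 12, t[24] = 10, t[25] = 22, t[26] = 9, t[27] = 8, t[28] = 17, t[29] = 2, t[30] = 19, t[31] = 21, t[32] = 17, t[33] = 15, t[34] = 9, t[35] = 1, t[36] = 10, t[37] = 11, t[38] = 21, t[39] = 9, t[40] = 7, t[41] = 16, t[42] = 0, t[43] = 16, t[44] = 16, t[45] = 9, t[46] = 2, t[47] = 11, t[48] = 13, t[49] = 1.
The sequence repeats with period 48.
So t[2508] = t[0 + ((2508-0) mod 48)] = t[12] = 13.

13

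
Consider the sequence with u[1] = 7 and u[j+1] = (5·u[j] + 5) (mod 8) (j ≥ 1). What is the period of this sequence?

u[1] = 7, u[2] = 0, u[3] = 5, u[4] = 6, u[5] = 3, u[6] = 4, u[7] = 1, u[8] = 2, u[9] = 7.
The sequence repeats with period 8.

8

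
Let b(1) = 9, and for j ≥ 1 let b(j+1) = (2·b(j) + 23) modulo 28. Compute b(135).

b(1) = 9, b(2) = 13, b(3) = 21, b(4) = 9.
The sequence repeats with period 3.
(135 - 1) mod 3 = 2, so b(135) = b(3) = 21.

21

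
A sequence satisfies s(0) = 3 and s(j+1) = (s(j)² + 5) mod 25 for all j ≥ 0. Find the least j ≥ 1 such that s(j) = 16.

s(0) = 3, s(1) = 14, s(2) = 1, s(3) = 6, s(4) = 16, s(5) = 11, s(6) = 1.
Since s(6) = s(2) = 1, the sequence is eventually periodic: after a pre-period of length 2 it cycles with period 4.
The value 16 first appears (with j ≥ 1) at s(4).

4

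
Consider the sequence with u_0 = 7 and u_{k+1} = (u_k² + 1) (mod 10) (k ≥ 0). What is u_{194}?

1

Listing terms: u_0 = 7; u_1 = 0; u_2 = 1; u_3 = 2; u_4 = 5; u_5 = 6; u_6 = 7.
Since u_6 = u_0 = 7, the sequence is periodic with period 6.
So u_{194} = u_{0 + ((194-0) mod 6)} = u_2 = 1.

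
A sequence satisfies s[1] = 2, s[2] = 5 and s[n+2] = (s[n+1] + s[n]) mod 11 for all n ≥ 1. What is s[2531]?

Computing terms: s[1] = 2, s[2] = 5, s[3] = 7, s[4] = 1, s[5] = 8, s[6] = 9, s[7] = 6, s[8] = 4, s[9] = 10, s[10] = 3, s[11] = 2, s[12] = 5.
Since (s[11], s[12]) = (s[1], s[2]) = (2, 5) (two consecutive terms determine the rest), the sequence is periodic with period 10.
(2531 - 1) mod 10 = 0, so s[2531] = s[1] = 2.

2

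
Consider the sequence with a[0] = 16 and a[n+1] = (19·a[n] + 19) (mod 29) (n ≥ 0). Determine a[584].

11

a[0] = 16; a[1] = 4; a[2] = 8; a[3] = 26; a[4] = 20; a[5] = 22; a[6] = 2; a[7] = 28; a[8] = 0; a[9] = 19; a[10] = 3; a[11] = 18; a[12] = 13; a[13] = 5; a[14] = 27; a[15] = 10; a[16] = 6; a[17] = 17; a[18] = 23; a[19] = 21; a[20] = 12; a[21] = 15; a[22] = 14; a[23] = 24; a[24] = 11; a[25] = 25; a[26] = 1; a[27] = 9; a[28] = 16.
Since a[28] = a[0] = 16, the sequence is periodic with period 28.
So a[584] = a[0 + ((584-0) mod 28)] = a[24] = 11.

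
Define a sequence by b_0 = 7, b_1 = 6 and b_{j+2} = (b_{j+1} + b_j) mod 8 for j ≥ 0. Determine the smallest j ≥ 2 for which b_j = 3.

3

Computing terms: b_0 = 7; b_1 = 6; b_2 = 5; b_3 = 3; b_4 = 0; b_5 = 3; b_6 = 3; b_7 = 6; b_8 = 1; b_9 = 7; b_{10} = 0; b_{11} = 7; b_{12} = 7; b_{13} = 6.
The sequence repeats with period 12.
The value 3 first appears (with j ≥ 2) at b_3.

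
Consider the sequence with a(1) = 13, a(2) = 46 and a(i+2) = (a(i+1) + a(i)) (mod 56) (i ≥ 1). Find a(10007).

20

a(1) = 13; a(2) = 46; a(3) = 3; a(4) = 49; a(5) = 52; a(6) = 45; a(7) = 41; a(8) = 30; a(9) = 15; a(10) = 45; a(11) = 4; a(12) = 49; a(13) = 53; a(14) = 46; a(15) = 43; a(16) = 33; a(17) = 20; a(18) = 53; a(19) = 17; a(20) = 14; a(21) = 31; a(22) = 45; a(23) = 20; a(24) = 9; a(25) = 29; a(26) = 38; a(27) = 11; a(28) = 49; a(29) = 4; a(30) = 53; a(31) = 1; a(32) = 54; a(33) = 55; a(34) = 53; a(35) = 52; a(36) = 49; a(37) = 45; a(38) = 38; a(39) = 27; a(40) = 9; a(41) = 36; a(42) = 45; a(43) = 25; a(44) = 14; a(45) = 39; a(46) = 53; a(47) = 36; a(48) = 33; a(49) = 13; a(50) = 46.
The sequence repeats with period 48.
(10007 - 1) mod 48 = 22, so a(10007) = a(23) = 20.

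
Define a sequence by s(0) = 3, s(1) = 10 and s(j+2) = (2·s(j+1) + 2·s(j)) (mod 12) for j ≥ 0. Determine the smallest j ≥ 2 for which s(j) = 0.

Computing terms: s(0) = 3, s(1) = 10, s(2) = 2, s(3) = 0, s(4) = 4, s(5) = 8, s(6) = 0, s(7) = 4.
Since (s(6), s(7)) = (s(3), s(4)) = (0, 4) (two consecutive terms determine the rest), the sequence is eventually periodic: after a pre-period of length 3 it cycles with period 3.
The value 0 first appears (with j ≥ 2) at s(3).

3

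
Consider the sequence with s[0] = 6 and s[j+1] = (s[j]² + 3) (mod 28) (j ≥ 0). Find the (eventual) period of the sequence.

6

Computing terms: s[0] = 6; s[1] = 11; s[2] = 12; s[3] = 7; s[4] = 24; s[5] = 19; s[6] = 0; s[7] = 3; s[8] = 12.
Since s[8] = s[2] = 12, the sequence is eventually periodic: after a pre-period of length 2 it cycles with period 6.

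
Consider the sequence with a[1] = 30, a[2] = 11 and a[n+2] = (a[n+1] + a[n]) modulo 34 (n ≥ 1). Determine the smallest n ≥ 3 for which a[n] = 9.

6

We have a[1] = 30, a[2] = 11, a[3] = 7, a[4] = 18, a[5] = 25, a[6] = 9, a[7] = 0, a[8] = 9, a[9] = 9, a[10] = 18, a[11] = 27, a[12] = 11, a[13] = 4, a[14] = 15, a[15] = 19, a[16] = 0, a[17] = 19, a[18] = 19, a[19] = 4, a[20] = 23, a[21] = 27, a[22] = 16, a[23] = 9, a[24] = 25, a[25] = 0, a[26] = 25, a[27] = 25, a[28] = 16, a[29] = 7, a[30] = 23, a[31] = 30, a[32] = 19, a[33] = 15, a[34] = 0, a[35] = 15, a[36] = 15, a[37] = 30, a[38] = 11.
Since (a[37], a[38]) = (a[1], a[2]) = (30, 11) (two consecutive terms determine the rest), the sequence is periodic with period 36.
The value 9 first appears (with n ≥ 3) at a[6].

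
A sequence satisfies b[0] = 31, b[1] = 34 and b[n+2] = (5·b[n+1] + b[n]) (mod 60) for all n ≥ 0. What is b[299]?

Listing terms: b[0] = 31, b[1] = 34, b[2] = 21, b[3] = 19, b[4] = 56, b[5] = 59, b[6] = 51, b[7] = 14, b[8] = 1, b[9] = 19, b[10] = 36, b[11] = 19, b[12] = 11, b[13] = 14, b[14] = 21, b[15] = 59, b[16] = 16, b[17] = 19, b[18] = 51, b[19] = 34, b[20] = 41, b[21] = 59, b[22] = 36, b[23] = 59, b[24] = 31, b[25] = 34.
The sequence repeats with period 24.
So b[299] = b[0 + ((299-0) mod 24)] = b[11] = 19.

19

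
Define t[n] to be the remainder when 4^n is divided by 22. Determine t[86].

4

Listing terms: t[1] = 4,  t[2] = 16,  t[3] = 20,  t[4] = 14,  t[5] = 12,  t[6] = 4.
Since t[6] = t[1] = 4, the sequence is periodic with period 5.
So t[86] = t[1 + ((86-1) mod 5)] = t[1] = 4.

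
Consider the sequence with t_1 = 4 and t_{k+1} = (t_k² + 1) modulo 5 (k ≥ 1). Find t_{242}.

Computing terms: t_1 = 4; t_2 = 2; t_3 = 0; t_4 = 1; t_5 = 2.
Since t_5 = t_2 = 2, the sequence is eventually periodic: after a pre-period of length 1 it cycles with period 3.
For k ≥ 2, t_k depends only on (k - 2) mod 3. (242 - 2) mod 3 = 0, so t_{242} = t_2 = 2.

2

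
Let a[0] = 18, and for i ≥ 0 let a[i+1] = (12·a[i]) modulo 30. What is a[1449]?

We have a[0] = 18; a[1] = 6; a[2] = 12; a[3] = 24; a[4] = 18.
The sequence repeats with period 4.
(1449 - 0) mod 4 = 1, so a[1449] = a[1] = 6.

6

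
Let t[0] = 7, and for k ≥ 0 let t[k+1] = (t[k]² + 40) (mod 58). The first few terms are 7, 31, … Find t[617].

15

Listing terms: t[0] = 7, t[1] = 31, t[2] = 15, t[3] = 33, t[4] = 27, t[5] = 15.
Since t[5] = t[2] = 15, the sequence is eventually periodic: after a pre-period of length 2 it cycles with period 3.
For k ≥ 2, t[k] depends only on (k - 2) mod 3. (617 - 2) mod 3 = 0, so t[617] = t[2] = 15.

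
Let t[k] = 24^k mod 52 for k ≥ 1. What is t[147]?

Computing terms: t[1] = 24, t[2] = 4, t[3] = 44, t[4] = 16, t[5] = 20, t[6] = 12, t[7] = 28, t[8] = 48, t[9] = 8, t[10] = 36, t[11] = 32, t[12] = 40, t[13] = 24.
Since t[13] = t[1] = 24, the sequence is periodic with period 12.
So t[147] = t[1 + ((147-1) mod 12)] = t[3] = 44.

44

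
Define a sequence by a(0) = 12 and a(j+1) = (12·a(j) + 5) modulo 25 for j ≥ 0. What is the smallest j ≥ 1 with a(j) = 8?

14

Computing terms: a(0) = 12, a(1) = 24, a(2) = 18, a(3) = 21, a(4) = 7, a(5) = 14, a(6) = 23, a(7) = 6, a(8) = 2, a(9) = 4, a(10) = 3, a(11) = 16, a(12) = 22, a(13) = 19, a(14) = 8, a(15) = 1, a(16) = 17, a(17) = 9, a(18) = 13, a(19) = 11, a(20) = 12.
The sequence repeats with period 20.
The value 8 first appears (with j ≥ 1) at a(14).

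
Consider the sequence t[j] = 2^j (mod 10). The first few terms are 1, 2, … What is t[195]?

Listing terms: t[0] = 1, t[1] = 2, t[2] = 4, t[3] = 8, t[4] = 6, t[5] = 2.
Since t[5] = t[1] = 2, the sequence is eventually periodic: after a pre-period of length 1 it cycles with period 4.
For j ≥ 1, t[j] depends only on (j - 1) mod 4. (195 - 1) mod 4 = 2, so t[195] = t[3] = 8.

8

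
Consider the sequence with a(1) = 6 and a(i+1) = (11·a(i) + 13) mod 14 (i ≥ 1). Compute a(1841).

Listing terms: a(1) = 6,  a(2) = 9,  a(3) = 0,  a(4) = 13,  a(5) = 2,  a(6) = 7,  a(7) = 6.
Since a(7) = a(1) = 6, the sequence is periodic with period 6.
So a(1841) = a(1 + ((1841-1) mod 6)) = a(5) = 2.

2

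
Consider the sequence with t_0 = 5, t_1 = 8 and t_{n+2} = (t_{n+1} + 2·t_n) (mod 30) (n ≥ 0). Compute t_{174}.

8

t_0 = 5, t_1 = 8, t_2 = 18, t_3 = 4, t_4 = 10, t_5 = 18, t_6 = 8, t_7 = 14, t_8 = 0, t_9 = 28, t_{10} = 28, t_{11} = 24, t_{12} = 20, t_{13} = 8, t_{14} = 18.
Since (t_{13}, t_{14}) = (t_1, t_2) = (8, 18) (two consecutive terms determine the rest), the sequence is eventually periodic: after a pre-period of length 1 it cycles with period 12.
For n ≥ 1, t_n depends only on (n - 1) mod 12. (174 - 1) mod 12 = 5, so t_{174} = t_6 = 8.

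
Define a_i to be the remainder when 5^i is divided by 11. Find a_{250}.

1

We have a_0 = 1, a_1 = 5, a_2 = 3, a_3 = 4, a_4 = 9, a_5 = 1.
The sequence repeats with period 5.
(250 - 0) mod 5 = 0, so a_{250} = a_0 = 1.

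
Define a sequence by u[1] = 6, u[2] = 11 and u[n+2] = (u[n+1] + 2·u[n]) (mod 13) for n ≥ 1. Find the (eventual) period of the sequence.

u[1] = 6, u[2] = 11, u[3] = 10, u[4] = 6, u[5] = 0, u[6] = 12, u[7] = 12, u[8] = 10, u[9] = 8, u[10] = 2, u[11] = 5, u[12] = 9, u[13] = 6, u[14] = 11.
The sequence repeats with period 12.

12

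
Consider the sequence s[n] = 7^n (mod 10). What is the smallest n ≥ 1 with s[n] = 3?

Computing terms: s[0] = 1,  s[1] = 7,  s[2] = 9,  s[3] = 3,  s[4] = 1.
The sequence repeats with period 4.
The value 3 first appears (with n ≥ 1) at s[3].

3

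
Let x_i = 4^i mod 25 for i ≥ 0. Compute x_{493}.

x_0 = 1; x_1 = 4; x_2 = 16; x_3 = 14; x_4 = 6; x_5 = 24; x_6 = 21; x_7 = 9; x_8 = 11; x_9 = 19; x_{10} = 1.
The sequence repeats with period 10.
(493 - 0) mod 10 = 3, so x_{493} = x_3 = 14.

14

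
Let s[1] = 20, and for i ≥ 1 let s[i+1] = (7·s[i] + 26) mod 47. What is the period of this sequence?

We have s[1] = 20,  s[2] = 25,  s[3] = 13,  s[4] = 23,  s[5] = 46,  s[6] = 19,  s[7] = 18,  s[8] = 11,  s[9] = 9,  s[10] = 42,  s[11] = 38,  s[12] = 10,  s[13] = 2,  s[14] = 40,  s[15] = 24,  s[16] = 6,  s[17] = 21,  s[18] = 32,  s[19] = 15,  s[20] = 37,  s[21] = 3,  s[22] = 0,  s[23] = 26,  s[24] = 20.
The sequence repeats with period 23.

23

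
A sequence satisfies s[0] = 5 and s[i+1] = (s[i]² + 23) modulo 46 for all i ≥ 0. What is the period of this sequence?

10

Computing terms: s[0] = 5; s[1] = 2; s[2] = 27; s[3] = 16; s[4] = 3; s[5] = 32; s[6] = 35; s[7] = 6; s[8] = 13; s[9] = 8; s[10] = 41; s[11] = 2.
Since s[11] = s[1] = 2, the sequence is eventually periodic: after a pre-period of length 1 it cycles with period 10.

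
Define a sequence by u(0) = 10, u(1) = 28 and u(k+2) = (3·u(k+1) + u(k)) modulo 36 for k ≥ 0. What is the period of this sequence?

Computing terms: u(0) = 10; u(1) = 28; u(2) = 22; u(3) = 22; u(4) = 16; u(5) = 34; u(6) = 10; u(7) = 28.
The sequence repeats with period 6.

6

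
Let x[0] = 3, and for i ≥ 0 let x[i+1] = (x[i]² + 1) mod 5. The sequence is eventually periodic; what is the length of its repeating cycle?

We have x[0] = 3, x[1] = 0, x[2] = 1, x[3] = 2, x[4] = 0.
Since x[4] = x[1] = 0, the sequence is eventually periodic: after a pre-period of length 1 it cycles with period 3.

3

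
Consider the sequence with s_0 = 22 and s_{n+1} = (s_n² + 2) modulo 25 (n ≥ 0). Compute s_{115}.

6

Listing terms: s_0 = 22, s_1 = 11, s_2 = 23, s_3 = 6, s_4 = 13, s_5 = 21, s_6 = 18, s_7 = 1, s_8 = 3, s_9 = 11.
Since s_9 = s_1 = 11, the sequence is eventually periodic: after a pre-period of length 1 it cycles with period 8.
For n ≥ 1, s_n depends only on (n - 1) mod 8. (115 - 1) mod 8 = 2, so s_{115} = s_3 = 6.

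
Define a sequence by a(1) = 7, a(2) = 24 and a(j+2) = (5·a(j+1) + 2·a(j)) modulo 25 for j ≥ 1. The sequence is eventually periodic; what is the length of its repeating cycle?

40

a(1) = 7,  a(2) = 24,  a(3) = 9,  a(4) = 18,  a(5) = 8,  a(6) = 1,  a(7) = 21,  a(8) = 7,  a(9) = 2,  a(10) = 24,  a(11) = 24,  a(12) = 18,  a(13) = 13,  a(14) = 1,  a(15) = 6,  a(16) = 7,  a(17) = 22,  a(18) = 24,  a(19) = 14,  a(20) = 18,  a(21) = 18,  a(22) = 1,  a(23) = 16,  a(24) = 7,  a(25) = 17,  a(26) = 24,  a(27) = 4,  a(28) = 18,  a(29) = 23,  a(30) = 1,  a(31) = 1,  a(32) = 7,  a(33) = 12,  a(34) = 24,  a(35) = 19,  a(36) = 18,  a(37) = 3,  a(38) = 1,  a(39) = 11,  a(40) = 7,  a(41) = 7,  a(42) = 24.
Since (a(41), a(42)) = (a(1), a(2)) = (7, 24) (two consecutive terms determine the rest), the sequence is periodic with period 40.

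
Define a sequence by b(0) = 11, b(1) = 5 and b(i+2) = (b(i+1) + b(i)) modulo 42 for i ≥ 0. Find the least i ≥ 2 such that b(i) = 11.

b(0) = 11, b(1) = 5, b(2) = 16, b(3) = 21, b(4) = 37, b(5) = 16, b(6) = 11, b(7) = 27, b(8) = 38, b(9) = 23, b(10) = 19, b(11) = 0, b(12) = 19, b(13) = 19, b(14) = 38, b(15) = 15, b(16) = 11, b(17) = 26, b(18) = 37, b(19) = 21, b(20) = 16, b(21) = 37, b(22) = 11, b(23) = 6, b(24) = 17, b(25) = 23, b(26) = 40, b(27) = 21, b(28) = 19, b(29) = 40, b(30) = 17, b(31) = 15, b(32) = 32, b(33) = 5, b(34) = 37, b(35) = 0, b(36) = 37, b(37) = 37, b(38) = 32, b(39) = 27, b(40) = 17, b(41) = 2, b(42) = 19, b(43) = 21, b(44) = 40, b(45) = 19, b(46) = 17, b(47) = 36, b(48) = 11, b(49) = 5.
Since (b(48), b(49)) = (b(0), b(1)) = (11, 5) (two consecutive terms determine the rest), the sequence is periodic with period 48.
The value 11 first appears (with i ≥ 2) at b(6).

6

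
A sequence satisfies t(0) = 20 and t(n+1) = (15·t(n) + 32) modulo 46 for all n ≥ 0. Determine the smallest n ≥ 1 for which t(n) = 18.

We have t(0) = 20, t(1) = 10, t(2) = 44, t(3) = 2, t(4) = 16, t(5) = 42, t(6) = 18, t(7) = 26, t(8) = 8, t(9) = 14, t(10) = 12, t(11) = 28, t(12) = 38, t(13) = 4, t(14) = 0, t(15) = 32, t(16) = 6, t(17) = 30, t(18) = 22, t(19) = 40, t(20) = 34, t(21) = 36, t(22) = 20.
Since t(22) = t(0) = 20, the sequence is periodic with period 22.
The value 18 first appears (with n ≥ 1) at t(6).

6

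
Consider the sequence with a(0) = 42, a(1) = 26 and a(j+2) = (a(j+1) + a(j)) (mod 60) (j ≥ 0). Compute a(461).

Listing terms: a(0) = 42; a(1) = 26; a(2) = 8; a(3) = 34; a(4) = 42; a(5) = 16; a(6) = 58; a(7) = 14; a(8) = 12; a(9) = 26; a(10) = 38; a(11) = 4; a(12) = 42; a(13) = 46; a(14) = 28; a(15) = 14; a(16) = 42; a(17) = 56; a(18) = 38; a(19) = 34; a(20) = 12; a(21) = 46; a(22) = 58; a(23) = 44; a(24) = 42; a(25) = 26.
Since (a(24), a(25)) = (a(0), a(1)) = (42, 26) (two consecutive terms determine the rest), the sequence is periodic with period 24.
(461 - 0) mod 24 = 5, so a(461) = a(5) = 16.

16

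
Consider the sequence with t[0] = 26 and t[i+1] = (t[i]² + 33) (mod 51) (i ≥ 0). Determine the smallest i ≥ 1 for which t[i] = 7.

2

Computing terms: t[0] = 26; t[1] = 46; t[2] = 7; t[3] = 31; t[4] = 25; t[5] = 46.
Since t[5] = t[1] = 46, the sequence is eventually periodic: after a pre-period of length 1 it cycles with period 4.
The value 7 first appears (with i ≥ 1) at t[2].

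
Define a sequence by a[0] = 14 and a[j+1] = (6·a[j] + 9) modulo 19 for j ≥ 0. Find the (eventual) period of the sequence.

Listing terms: a[0] = 14, a[1] = 17, a[2] = 16, a[3] = 10, a[4] = 12, a[5] = 5, a[6] = 1, a[7] = 15, a[8] = 4, a[9] = 14.
Since a[9] = a[0] = 14, the sequence is periodic with period 9.

9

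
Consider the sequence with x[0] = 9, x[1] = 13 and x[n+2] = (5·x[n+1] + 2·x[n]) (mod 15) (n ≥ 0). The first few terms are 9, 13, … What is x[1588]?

Listing terms: x[0] = 9, x[1] = 13, x[2] = 8, x[3] = 6, x[4] = 1, x[5] = 2, x[6] = 12, x[7] = 4, x[8] = 14, x[9] = 3, x[10] = 13, x[11] = 11, x[12] = 6, x[13] = 7, x[14] = 2, x[15] = 9, x[16] = 4, x[17] = 8, x[18] = 3, x[19] = 1, x[20] = 11, x[21] = 12, x[22] = 7, x[23] = 14, x[24] = 9, x[25] = 13.
The sequence repeats with period 24.
So x[1588] = x[0 + ((1588-0) mod 24)] = x[4] = 1.

1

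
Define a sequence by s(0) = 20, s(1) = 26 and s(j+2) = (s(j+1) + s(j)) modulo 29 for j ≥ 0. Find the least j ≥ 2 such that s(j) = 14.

Computing terms: s(0) = 20, s(1) = 26, s(2) = 17, s(3) = 14, s(4) = 2, s(5) = 16, s(6) = 18, s(7) = 5, s(8) = 23, s(9) = 28, s(10) = 22, s(11) = 21, s(12) = 14, s(13) = 6, s(14) = 20, s(15) = 26.
Since (s(14), s(15)) = (s(0), s(1)) = (20, 26) (two consecutive terms determine the rest), the sequence is periodic with period 14.
The value 14 first appears (with j ≥ 2) at s(3).

3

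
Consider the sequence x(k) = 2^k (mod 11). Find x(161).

x(0) = 1,  x(1) = 2,  x(2) = 4,  x(3) = 8,  x(4) = 5,  x(5) = 10,  x(6) = 9,  x(7) = 7,  x(8) = 3,  x(9) = 6,  x(10) = 1.
The sequence repeats with period 10.
So x(161) = x(0 + ((161-0) mod 10)) = x(1) = 2.

2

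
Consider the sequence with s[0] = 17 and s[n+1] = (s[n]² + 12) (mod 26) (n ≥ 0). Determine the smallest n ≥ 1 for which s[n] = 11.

s[0] = 17, s[1] = 15, s[2] = 3, s[3] = 21, s[4] = 11, s[5] = 3.
Since s[5] = s[2] = 3, the sequence is eventually periodic: after a pre-period of length 2 it cycles with period 3.
The value 11 first appears (with n ≥ 1) at s[4].

4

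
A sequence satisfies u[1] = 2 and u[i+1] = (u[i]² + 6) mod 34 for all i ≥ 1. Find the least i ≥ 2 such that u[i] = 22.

Computing terms: u[1] = 2; u[2] = 10; u[3] = 4; u[4] = 22; u[5] = 14; u[6] = 32; u[7] = 10.
Since u[7] = u[2] = 10, the sequence is eventually periodic: after a pre-period of length 1 it cycles with period 5.
The value 22 first appears (with i ≥ 2) at u[4].

4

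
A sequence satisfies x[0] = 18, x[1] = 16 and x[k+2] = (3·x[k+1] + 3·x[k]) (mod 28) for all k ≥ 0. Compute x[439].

0

Computing terms: x[0] = 18; x[1] = 16; x[2] = 18; x[3] = 18; x[4] = 24; x[5] = 14; x[6] = 2; x[7] = 20; x[8] = 10; x[9] = 6; x[10] = 20; x[11] = 22; x[12] = 14; x[13] = 24; x[14] = 2; x[15] = 22; x[16] = 16; x[17] = 2; x[18] = 26; x[19] = 0; x[20] = 22; x[21] = 10; x[22] = 12; x[23] = 10; x[24] = 10; x[25] = 4; x[26] = 14; x[27] = 26; x[28] = 8; x[29] = 18; x[30] = 22; x[31] = 8; x[32] = 6; x[33] = 14; x[34] = 4; x[35] = 26; x[36] = 6; x[37] = 12; x[38] = 26; x[39] = 2; x[40] = 0; x[41] = 6; x[42] = 18; x[43] = 16.
The sequence repeats with period 42.
(439 - 0) mod 42 = 19, so x[439] = x[19] = 0.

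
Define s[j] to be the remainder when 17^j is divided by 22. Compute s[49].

Listing terms: s[0] = 1; s[1] = 17; s[2] = 3; s[3] = 7; s[4] = 9; s[5] = 21; s[6] = 5; s[7] = 19; s[8] = 15; s[9] = 13; s[10] = 1.
Since s[10] = s[0] = 1, the sequence is periodic with period 10.
So s[49] = s[0 + ((49-0) mod 10)] = s[9] = 13.

13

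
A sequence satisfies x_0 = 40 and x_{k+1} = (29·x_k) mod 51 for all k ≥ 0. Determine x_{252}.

7

x_0 = 40,  x_1 = 38,  x_2 = 31,  x_3 = 32,  x_4 = 10,  x_5 = 35,  x_6 = 46,  x_7 = 8,  x_8 = 28,  x_9 = 47,  x_{10} = 37,  x_{11} = 2,  x_{12} = 7,  x_{13} = 50,  x_{14} = 22,  x_{15} = 26,  x_{16} = 40.
The sequence repeats with period 16.
So x_{252} = x_{0 + ((252-0) mod 16)} = x_{12} = 7.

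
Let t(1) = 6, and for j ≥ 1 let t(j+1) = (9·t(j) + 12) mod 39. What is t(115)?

6

t(1) = 6, t(2) = 27, t(3) = 21, t(4) = 6.
The sequence repeats with period 3.
(115 - 1) mod 3 = 0, so t(115) = t(1) = 6.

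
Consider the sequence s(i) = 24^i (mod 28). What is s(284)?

Computing terms: s(0) = 1,  s(1) = 24,  s(2) = 16,  s(3) = 20,  s(4) = 4,  s(5) = 12,  s(6) = 8,  s(7) = 24.
Since s(7) = s(1) = 24, the sequence is eventually periodic: after a pre-period of length 1 it cycles with period 6.
For i ≥ 1, s(i) depends only on (i - 1) mod 6. (284 - 1) mod 6 = 1, so s(284) = s(2) = 16.

16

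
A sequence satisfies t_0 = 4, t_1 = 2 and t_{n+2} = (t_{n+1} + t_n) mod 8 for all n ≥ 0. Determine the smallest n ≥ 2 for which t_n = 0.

3

Computing terms: t_0 = 4,  t_1 = 2,  t_2 = 6,  t_3 = 0,  t_4 = 6,  t_5 = 6,  t_6 = 4,  t_7 = 2.
The sequence repeats with period 6.
The value 0 first appears (with n ≥ 2) at t_3.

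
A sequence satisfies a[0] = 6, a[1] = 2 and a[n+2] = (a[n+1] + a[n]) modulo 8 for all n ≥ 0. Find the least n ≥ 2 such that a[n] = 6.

a[0] = 6; a[1] = 2; a[2] = 0; a[3] = 2; a[4] = 2; a[5] = 4; a[6] = 6; a[7] = 2.
The sequence repeats with period 6.
The value 6 next appears (with n ≥ 2) at a[6].

6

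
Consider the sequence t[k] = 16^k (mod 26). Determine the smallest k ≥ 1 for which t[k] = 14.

3

Computing terms: t[0] = 1,  t[1] = 16,  t[2] = 22,  t[3] = 14,  t[4] = 16.
Since t[4] = t[1] = 16, the sequence is eventually periodic: after a pre-period of length 1 it cycles with period 3.
The value 14 first appears (with k ≥ 1) at t[3].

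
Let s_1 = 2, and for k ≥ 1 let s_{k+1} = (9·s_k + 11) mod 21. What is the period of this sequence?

3

s_1 = 2, s_2 = 8, s_3 = 20, s_4 = 2.
The sequence repeats with period 3.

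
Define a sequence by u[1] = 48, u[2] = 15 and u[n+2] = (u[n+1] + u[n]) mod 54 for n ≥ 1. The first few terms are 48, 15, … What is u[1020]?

Computing terms: u[1] = 48; u[2] = 15; u[3] = 9; u[4] = 24; u[5] = 33; u[6] = 3; u[7] = 36; u[8] = 39; u[9] = 21; u[10] = 6; u[11] = 27; u[12] = 33; u[13] = 6; u[14] = 39; u[15] = 45; u[16] = 30; u[17] = 21; u[18] = 51; u[19] = 18; u[20] = 15; u[21] = 33; u[22] = 48; u[23] = 27; u[24] = 21; u[25] = 48; u[26] = 15.
The sequence repeats with period 24.
So u[1020] = u[1 + ((1020-1) mod 24)] = u[12] = 33.

33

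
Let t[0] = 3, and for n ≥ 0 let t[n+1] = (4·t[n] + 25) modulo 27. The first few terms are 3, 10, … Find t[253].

19

Listing terms: t[0] = 3; t[1] = 10; t[2] = 11; t[3] = 15; t[4] = 4; t[5] = 14; t[6] = 0; t[7] = 25; t[8] = 17; t[9] = 12; t[10] = 19; t[11] = 20; t[12] = 24; t[13] = 13; t[14] = 23; t[15] = 9; t[16] = 7; t[17] = 26; t[18] = 21; t[19] = 1; t[20] = 2; t[21] = 6; t[22] = 22; t[23] = 5; t[24] = 18; t[25] = 16; t[26] = 8; t[27] = 3.
The sequence repeats with period 27.
So t[253] = t[0 + ((253-0) mod 27)] = t[10] = 19.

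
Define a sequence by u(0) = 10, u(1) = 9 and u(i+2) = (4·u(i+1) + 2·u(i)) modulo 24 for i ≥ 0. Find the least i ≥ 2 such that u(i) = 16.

We have u(0) = 10; u(1) = 9; u(2) = 8; u(3) = 2; u(4) = 0; u(5) = 4; u(6) = 16; u(7) = 0; u(8) = 8; u(9) = 8; u(10) = 0; u(11) = 16; u(12) = 16; u(13) = 0.
Since (u(12), u(13)) = (u(6), u(7)) = (16, 0) (two consecutive terms determine the rest), the sequence is eventually periodic: after a pre-period of length 6 it cycles with period 6.
The value 16 first appears (with i ≥ 2) at u(6).

6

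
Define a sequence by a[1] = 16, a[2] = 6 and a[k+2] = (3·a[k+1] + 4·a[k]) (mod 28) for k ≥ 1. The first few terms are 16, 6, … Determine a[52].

18

Listing terms: a[1] = 16, a[2] = 6, a[3] = 26, a[4] = 18, a[5] = 18, a[6] = 14, a[7] = 2, a[8] = 6, a[9] = 26.
Since (a[8], a[9]) = (a[2], a[3]) = (6, 26) (two consecutive terms determine the rest), the sequence is eventually periodic: after a pre-period of length 1 it cycles with period 6.
For k ≥ 2, a[k] depends only on (k - 2) mod 6. (52 - 2) mod 6 = 2, so a[52] = a[4] = 18.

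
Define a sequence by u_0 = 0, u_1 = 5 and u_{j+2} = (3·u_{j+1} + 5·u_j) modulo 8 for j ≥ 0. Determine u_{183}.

Listing terms: u_0 = 0; u_1 = 5; u_2 = 7; u_3 = 6; u_4 = 5; u_5 = 5; u_6 = 0; u_7 = 1; u_8 = 3; u_9 = 6; u_{10} = 1; u_{11} = 1; u_{12} = 0; u_{13} = 5.
The sequence repeats with period 12.
(183 - 0) mod 12 = 3, so u_{183} = u_3 = 6.

6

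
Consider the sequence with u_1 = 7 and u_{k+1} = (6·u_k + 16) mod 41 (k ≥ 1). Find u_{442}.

Computing terms: u_1 = 7, u_2 = 17, u_3 = 36, u_4 = 27, u_5 = 14, u_6 = 18, u_7 = 1, u_8 = 22, u_9 = 25, u_{10} = 2, u_{11} = 28, u_{12} = 20, u_{13} = 13, u_{14} = 12, u_{15} = 6, u_{16} = 11, u_{17} = 0, u_{18} = 16, u_{19} = 30, u_{20} = 32, u_{21} = 3, u_{22} = 34, u_{23} = 15, u_{24} = 24, u_{25} = 37, u_{26} = 33, u_{27} = 9, u_{28} = 29, u_{29} = 26, u_{30} = 8, u_{31} = 23, u_{32} = 31, u_{33} = 38, u_{34} = 39, u_{35} = 4, u_{36} = 40, u_{37} = 10, u_{38} = 35, u_{39} = 21, u_{40} = 19, u_{41} = 7.
Since u_{41} = u_1 = 7, the sequence is periodic with period 40.
(442 - 1) mod 40 = 1, so u_{442} = u_2 = 17.

17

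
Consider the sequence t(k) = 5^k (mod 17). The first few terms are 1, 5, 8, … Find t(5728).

1

Listing terms: t(0) = 1, t(1) = 5, t(2) = 8, t(3) = 6, t(4) = 13, t(5) = 14, t(6) = 2, t(7) = 10, t(8) = 16, t(9) = 12, t(10) = 9, t(11) = 11, t(12) = 4, t(13) = 3, t(14) = 15, t(15) = 7, t(16) = 1.
The sequence repeats with period 16.
So t(5728) = t(0 + ((5728-0) mod 16)) = t(0) = 1.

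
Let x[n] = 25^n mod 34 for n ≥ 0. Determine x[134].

Computing terms: x[0] = 1, x[1] = 25, x[2] = 13, x[3] = 19, x[4] = 33, x[5] = 9, x[6] = 21, x[7] = 15, x[8] = 1.
Since x[8] = x[0] = 1, the sequence is periodic with period 8.
(134 - 0) mod 8 = 6, so x[134] = x[6] = 21.

21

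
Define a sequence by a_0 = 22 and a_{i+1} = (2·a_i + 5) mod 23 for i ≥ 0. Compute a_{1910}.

a_0 = 22; a_1 = 3; a_2 = 11; a_3 = 4; a_4 = 13; a_5 = 8; a_6 = 21; a_7 = 1; a_8 = 7; a_9 = 19; a_{10} = 20; a_{11} = 22.
Since a_{11} = a_0 = 22, the sequence is periodic with period 11.
So a_{1910} = a_{0 + ((1910-0) mod 11)} = a_7 = 1.

1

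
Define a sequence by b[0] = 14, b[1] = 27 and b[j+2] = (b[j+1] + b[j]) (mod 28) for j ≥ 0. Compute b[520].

21

We have b[0] = 14,  b[1] = 27,  b[2] = 13,  b[3] = 12,  b[4] = 25,  b[5] = 9,  b[6] = 6,  b[7] = 15,  b[8] = 21,  b[9] = 8,  b[10] = 1,  b[11] = 9,  b[12] = 10,  b[13] = 19,  b[14] = 1,  b[15] = 20,  b[16] = 21,  b[17] = 13,  b[18] = 6,  b[19] = 19,  b[20] = 25,  b[21] = 16,  b[22] = 13,  b[23] = 1,  b[24] = 14,  b[25] = 15,  b[26] = 1,  b[27] = 16,  b[28] = 17,  b[29] = 5,  b[30] = 22,  b[31] = 27,  b[32] = 21,  b[33] = 20,  b[34] = 13,  b[35] = 5,  b[36] = 18,  b[37] = 23,  b[38] = 13,  b[39] = 8,  b[40] = 21,  b[41] = 1,  b[42] = 22,  b[43] = 23,  b[44] = 17,  b[45] = 12,  b[46] = 1,  b[47] = 13,  b[48] = 14,  b[49] = 27.
The sequence repeats with period 48.
So b[520] = b[0 + ((520-0) mod 48)] = b[40] = 21.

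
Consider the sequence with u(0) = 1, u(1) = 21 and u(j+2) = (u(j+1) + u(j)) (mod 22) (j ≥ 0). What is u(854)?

10

We have u(0) = 1; u(1) = 21; u(2) = 0; u(3) = 21; u(4) = 21; u(5) = 20; u(6) = 19; u(7) = 17; u(8) = 14; u(9) = 9; u(10) = 1; u(11) = 10; u(12) = 11; u(13) = 21; u(14) = 10; u(15) = 9; u(16) = 19; u(17) = 6; u(18) = 3; u(19) = 9; u(20) = 12; u(21) = 21; u(22) = 11; u(23) = 10; u(24) = 21; u(25) = 9; u(26) = 8; u(27) = 17; u(28) = 3; u(29) = 20; u(30) = 1; u(31) = 21.
Since (u(30), u(31)) = (u(0), u(1)) = (1, 21) (two consecutive terms determine the rest), the sequence is periodic with period 30.
So u(854) = u(0 + ((854-0) mod 30)) = u(14) = 10.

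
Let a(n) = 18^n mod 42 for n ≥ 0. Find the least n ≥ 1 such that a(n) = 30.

Computing terms: a(0) = 1; a(1) = 18; a(2) = 30; a(3) = 36; a(4) = 18.
Since a(4) = a(1) = 18, the sequence is eventually periodic: after a pre-period of length 1 it cycles with period 3.
The value 30 first appears (with n ≥ 1) at a(2).

2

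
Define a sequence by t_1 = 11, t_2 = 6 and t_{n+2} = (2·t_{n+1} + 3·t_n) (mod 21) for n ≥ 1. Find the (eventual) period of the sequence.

6

We have t_1 = 11; t_2 = 6; t_3 = 3; t_4 = 3; t_5 = 15; t_6 = 18; t_7 = 18; t_8 = 6; t_9 = 3.
Since (t_8, t_9) = (t_2, t_3) = (6, 3) (two consecutive terms determine the rest), the sequence is eventually periodic: after a pre-period of length 1 it cycles with period 6.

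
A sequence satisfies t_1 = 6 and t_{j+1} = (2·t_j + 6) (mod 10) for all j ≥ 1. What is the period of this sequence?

We have t_1 = 6, t_2 = 8, t_3 = 2, t_4 = 0, t_5 = 6.
The sequence repeats with period 4.

4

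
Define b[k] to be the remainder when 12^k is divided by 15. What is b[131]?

Listing terms: b[0] = 1,  b[1] = 12,  b[2] = 9,  b[3] = 3,  b[4] = 6,  b[5] = 12.
Since b[5] = b[1] = 12, the sequence is eventually periodic: after a pre-period of length 1 it cycles with period 4.
For k ≥ 1, b[k] depends only on (k - 1) mod 4. (131 - 1) mod 4 = 2, so b[131] = b[3] = 3.

3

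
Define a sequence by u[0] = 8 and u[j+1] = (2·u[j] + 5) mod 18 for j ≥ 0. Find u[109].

We have u[0] = 8; u[1] = 3; u[2] = 11; u[3] = 9; u[4] = 5; u[5] = 15; u[6] = 17; u[7] = 3.
Since u[7] = u[1] = 3, the sequence is eventually periodic: after a pre-period of length 1 it cycles with period 6.
For j ≥ 1, u[j] depends only on (j - 1) mod 6. (109 - 1) mod 6 = 0, so u[109] = u[1] = 3.

3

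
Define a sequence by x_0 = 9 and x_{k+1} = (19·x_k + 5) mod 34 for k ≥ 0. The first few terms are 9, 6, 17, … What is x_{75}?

22

x_0 = 9, x_1 = 6, x_2 = 17, x_3 = 22, x_4 = 15, x_5 = 18, x_6 = 7, x_7 = 2, x_8 = 9.
Since x_8 = x_0 = 9, the sequence is periodic with period 8.
(75 - 0) mod 8 = 3, so x_{75} = x_3 = 22.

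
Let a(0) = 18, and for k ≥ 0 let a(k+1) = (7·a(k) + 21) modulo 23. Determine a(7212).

4

Listing terms: a(0) = 18; a(1) = 9; a(2) = 15; a(3) = 11; a(4) = 6; a(5) = 17; a(6) = 2; a(7) = 12; a(8) = 13; a(9) = 20; a(10) = 0; a(11) = 21; a(12) = 7; a(13) = 1; a(14) = 5; a(15) = 10; a(16) = 22; a(17) = 14; a(18) = 4; a(19) = 3; a(20) = 19; a(21) = 16; a(22) = 18.
The sequence repeats with period 22.
(7212 - 0) mod 22 = 18, so a(7212) = a(18) = 4.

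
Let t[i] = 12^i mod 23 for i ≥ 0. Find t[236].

We have t[0] = 1, t[1] = 12, t[2] = 6, t[3] = 3, t[4] = 13, t[5] = 18, t[6] = 9, t[7] = 16, t[8] = 8, t[9] = 4, t[10] = 2, t[11] = 1.
Since t[11] = t[0] = 1, the sequence is periodic with period 11.
So t[236] = t[0 + ((236-0) mod 11)] = t[5] = 18.

18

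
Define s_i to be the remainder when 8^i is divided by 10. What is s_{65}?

s_0 = 1; s_1 = 8; s_2 = 4; s_3 = 2; s_4 = 6; s_5 = 8.
Since s_5 = s_1 = 8, the sequence is eventually periodic: after a pre-period of length 1 it cycles with period 4.
For i ≥ 1, s_i depends only on (i - 1) mod 4. (65 - 1) mod 4 = 0, so s_{65} = s_1 = 8.

8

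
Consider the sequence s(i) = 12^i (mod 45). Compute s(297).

Computing terms: s(0) = 1,  s(1) = 12,  s(2) = 9,  s(3) = 18,  s(4) = 36,  s(5) = 27,  s(6) = 9.
Since s(6) = s(2) = 9, the sequence is eventually periodic: after a pre-period of length 2 it cycles with period 4.
For i ≥ 2, s(i) depends only on (i - 2) mod 4. (297 - 2) mod 4 = 3, so s(297) = s(5) = 27.

27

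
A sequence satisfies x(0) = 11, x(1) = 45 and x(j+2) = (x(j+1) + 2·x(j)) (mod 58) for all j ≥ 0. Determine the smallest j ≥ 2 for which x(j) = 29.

19

Listing terms: x(0) = 11,  x(1) = 45,  x(2) = 9,  x(3) = 41,  x(4) = 1,  x(5) = 25,  x(6) = 27,  x(7) = 19,  x(8) = 15,  x(9) = 53,  x(10) = 25,  x(11) = 15,  x(12) = 7,  x(13) = 37,  x(14) = 51,  x(15) = 9,  x(16) = 53,  x(17) = 13,  x(18) = 3,  x(19) = 29,  x(20) = 35,  x(21) = 35,  x(22) = 47,  x(23) = 1,  x(24) = 37,  x(25) = 39,  x(26) = 55,  x(27) = 17,  x(28) = 11,  x(29) = 45.
Since (x(28), x(29)) = (x(0), x(1)) = (11, 45) (two consecutive terms determine the rest), the sequence is periodic with period 28.
The value 29 first appears (with j ≥ 2) at x(19).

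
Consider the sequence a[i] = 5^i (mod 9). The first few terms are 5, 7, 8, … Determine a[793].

5

We have a[1] = 5, a[2] = 7, a[3] = 8, a[4] = 4, a[5] = 2, a[6] = 1, a[7] = 5.
The sequence repeats with period 6.
So a[793] = a[1 + ((793-1) mod 6)] = a[1] = 5.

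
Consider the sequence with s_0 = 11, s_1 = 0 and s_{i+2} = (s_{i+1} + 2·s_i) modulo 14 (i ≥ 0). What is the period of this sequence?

6

s_0 = 11; s_1 = 0; s_2 = 8; s_3 = 8; s_4 = 10; s_5 = 12; s_6 = 4; s_7 = 0; s_8 = 8.
Since (s_7, s_8) = (s_1, s_2) = (0, 8) (two consecutive terms determine the rest), the sequence is eventually periodic: after a pre-period of length 1 it cycles with period 6.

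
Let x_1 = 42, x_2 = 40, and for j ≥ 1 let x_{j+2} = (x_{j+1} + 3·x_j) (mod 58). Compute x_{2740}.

Computing terms: x_1 = 42,  x_2 = 40,  x_3 = 50,  x_4 = 54,  x_5 = 30,  x_6 = 18,  x_7 = 50,  x_8 = 46,  x_9 = 22,  x_{10} = 44,  x_{11} = 52,  x_{12} = 10,  x_{13} = 50,  x_{14} = 22,  x_{15} = 56,  x_{16} = 6,  x_{17} = 0,  x_{18} = 18,  x_{19} = 18,  x_{20} = 14,  x_{21} = 10,  x_{22} = 52,  x_{23} = 24,  x_{24} = 6,  x_{25} = 20,  x_{26} = 38,  x_{27} = 40,  x_{28} = 38,  x_{29} = 42,  x_{30} = 40.
Since (x_{29}, x_{30}) = (x_1, x_2) = (42, 40) (two consecutive terms determine the rest), the sequence is periodic with period 28.
(2740 - 1) mod 28 = 23, so x_{2740} = x_{24} = 6.

6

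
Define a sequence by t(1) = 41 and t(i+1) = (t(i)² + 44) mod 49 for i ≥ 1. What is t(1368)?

46

t(1) = 41; t(2) = 10; t(3) = 46; t(4) = 4; t(5) = 11; t(6) = 18; t(7) = 25; t(8) = 32; t(9) = 39; t(10) = 46.
Since t(10) = t(3) = 46, the sequence is eventually periodic: after a pre-period of length 2 it cycles with period 7.
For i ≥ 3, t(i) depends only on (i - 3) mod 7. (1368 - 3) mod 7 = 0, so t(1368) = t(3) = 46.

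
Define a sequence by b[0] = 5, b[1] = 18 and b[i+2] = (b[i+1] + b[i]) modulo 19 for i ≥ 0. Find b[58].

7

Listing terms: b[0] = 5; b[1] = 18; b[2] = 4; b[3] = 3; b[4] = 7; b[5] = 10; b[6] = 17; b[7] = 8; b[8] = 6; b[9] = 14; b[10] = 1; b[11] = 15; b[12] = 16; b[13] = 12; b[14] = 9; b[15] = 2; b[16] = 11; b[17] = 13; b[18] = 5; b[19] = 18.
The sequence repeats with period 18.
(58 - 0) mod 18 = 4, so b[58] = b[4] = 7.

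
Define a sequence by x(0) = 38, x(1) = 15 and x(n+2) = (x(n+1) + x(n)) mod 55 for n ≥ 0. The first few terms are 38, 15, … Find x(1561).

15

We have x(0) = 38, x(1) = 15, x(2) = 53, x(3) = 13, x(4) = 11, x(5) = 24, x(6) = 35, x(7) = 4, x(8) = 39, x(9) = 43, x(10) = 27, x(11) = 15, x(12) = 42, x(13) = 2, x(14) = 44, x(15) = 46, x(16) = 35, x(17) = 26, x(18) = 6, x(19) = 32, x(20) = 38, x(21) = 15.
Since (x(20), x(21)) = (x(0), x(1)) = (38, 15) (two consecutive terms determine the rest), the sequence is periodic with period 20.
So x(1561) = x(0 + ((1561-0) mod 20)) = x(1) = 15.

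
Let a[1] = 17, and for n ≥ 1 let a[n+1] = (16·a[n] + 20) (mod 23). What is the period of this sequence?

11

Listing terms: a[1] = 17,  a[2] = 16,  a[3] = 0,  a[4] = 20,  a[5] = 18,  a[6] = 9,  a[7] = 3,  a[8] = 22,  a[9] = 4,  a[10] = 15,  a[11] = 7,  a[12] = 17.
The sequence repeats with period 11.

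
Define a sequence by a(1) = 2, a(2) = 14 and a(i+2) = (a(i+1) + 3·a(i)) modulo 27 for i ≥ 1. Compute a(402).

11

a(1) = 2, a(2) = 14, a(3) = 20, a(4) = 8, a(5) = 14, a(6) = 11, a(7) = 26, a(8) = 5, a(9) = 2, a(10) = 17, a(11) = 23, a(12) = 20, a(13) = 8.
Since (a(12), a(13)) = (a(3), a(4)) = (20, 8) (two consecutive terms determine the rest), the sequence is eventually periodic: after a pre-period of length 2 it cycles with period 9.
For i ≥ 3, a(i) depends only on (i - 3) mod 9. (402 - 3) mod 9 = 3, so a(402) = a(6) = 11.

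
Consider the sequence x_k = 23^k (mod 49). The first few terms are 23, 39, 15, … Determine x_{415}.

Computing terms: x_1 = 23; x_2 = 39; x_3 = 15; x_4 = 2; x_5 = 46; x_6 = 29; x_7 = 30; x_8 = 4; x_9 = 43; x_{10} = 9; x_{11} = 11; x_{12} = 8; x_{13} = 37; x_{14} = 18; x_{15} = 22; x_{16} = 16; x_{17} = 25; x_{18} = 36; x_{19} = 44; x_{20} = 32; x_{21} = 1; x_{22} = 23.
Since x_{22} = x_1 = 23, the sequence is periodic with period 21.
So x_{415} = x_{1 + ((415-1) mod 21)} = x_{16} = 16.

16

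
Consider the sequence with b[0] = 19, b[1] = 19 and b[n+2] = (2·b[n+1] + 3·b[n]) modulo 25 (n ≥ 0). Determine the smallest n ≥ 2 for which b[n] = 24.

5

b[0] = 19, b[1] = 19, b[2] = 20, b[3] = 22, b[4] = 4, b[5] = 24, b[6] = 10, b[7] = 17, b[8] = 14, b[9] = 4, b[10] = 0, b[11] = 12, b[12] = 24, b[13] = 9, b[14] = 15, b[15] = 7, b[16] = 9, b[17] = 14, b[18] = 5, b[19] = 2, b[20] = 19, b[21] = 19.
The sequence repeats with period 20.
The value 24 first appears (with n ≥ 2) at b[5].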